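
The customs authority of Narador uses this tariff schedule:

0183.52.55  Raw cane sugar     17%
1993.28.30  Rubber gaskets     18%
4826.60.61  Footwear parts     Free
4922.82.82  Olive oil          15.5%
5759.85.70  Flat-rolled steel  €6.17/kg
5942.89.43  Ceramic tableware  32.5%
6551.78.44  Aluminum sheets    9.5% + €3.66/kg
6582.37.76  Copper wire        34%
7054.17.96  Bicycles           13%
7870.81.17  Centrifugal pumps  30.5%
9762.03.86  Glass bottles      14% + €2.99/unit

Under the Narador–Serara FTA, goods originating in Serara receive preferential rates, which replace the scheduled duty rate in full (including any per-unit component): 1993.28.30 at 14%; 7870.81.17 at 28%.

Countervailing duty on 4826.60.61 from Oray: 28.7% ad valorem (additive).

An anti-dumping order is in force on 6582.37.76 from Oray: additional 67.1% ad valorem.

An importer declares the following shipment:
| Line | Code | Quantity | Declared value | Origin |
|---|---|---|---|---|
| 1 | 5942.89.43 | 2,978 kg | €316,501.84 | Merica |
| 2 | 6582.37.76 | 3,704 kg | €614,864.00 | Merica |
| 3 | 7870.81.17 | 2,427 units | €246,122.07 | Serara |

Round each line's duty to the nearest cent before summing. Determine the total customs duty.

Line 1 (5942.89.43, Merica, 2,978 kg, €316,501.84):
Base rate for 5942.89.43 is 32.5%.
Duty = €316,501.84 × 32.5% = €102,863.10.
Line 2 (6582.37.76, Merica, 3,704 kg, €614,864.00):
Base rate for 6582.37.76 is 34%.
The additional-duty order on 6582.37.76 targets Oray, not Merica; it does not apply.
Duty = €614,864.00 × 34% = €209,053.76.
Line 3 (7870.81.17, Serara, 2,427 units, €246,122.07):
Base rate for 7870.81.17 is 30.5%.
Origin Serara qualifies under the Narador–Serara agreement and 7870.81.17 is covered: preferential rate 28% applies instead.
Duty = €246,122.07 × 28% = €68,914.18.
Total = €102,863.10 + €209,053.76 + €68,914.18 = €380,831.04.

€380,831.04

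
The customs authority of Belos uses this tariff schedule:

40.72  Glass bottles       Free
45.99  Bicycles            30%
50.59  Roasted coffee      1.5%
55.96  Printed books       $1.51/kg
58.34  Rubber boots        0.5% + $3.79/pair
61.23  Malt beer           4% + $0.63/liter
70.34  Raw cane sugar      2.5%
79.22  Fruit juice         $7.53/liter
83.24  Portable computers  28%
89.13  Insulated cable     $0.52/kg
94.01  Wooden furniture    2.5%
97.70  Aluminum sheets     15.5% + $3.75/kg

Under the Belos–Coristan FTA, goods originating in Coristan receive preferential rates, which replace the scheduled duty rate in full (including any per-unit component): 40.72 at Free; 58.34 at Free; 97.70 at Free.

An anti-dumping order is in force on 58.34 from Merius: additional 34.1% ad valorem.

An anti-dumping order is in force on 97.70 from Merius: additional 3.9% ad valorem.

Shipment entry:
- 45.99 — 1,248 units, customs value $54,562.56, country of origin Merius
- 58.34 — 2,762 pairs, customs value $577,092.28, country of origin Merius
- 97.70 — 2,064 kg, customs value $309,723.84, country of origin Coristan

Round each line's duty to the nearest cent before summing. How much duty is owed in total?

Line 1 (45.99, Merius, 1,248 units, $54,562.56):
Base rate for 45.99 is 30%.
Duty = $54,562.56 × 30% = $16,368.77.
Line 2 (58.34, Merius, 2,762 pairs, $577,092.28):
Base rate for 58.34 is 0.5% + $3.79/pair.
58.34 has an FTA preferential rate, but origin Merius is not Coristan; base rate stands.
Additional duty on 58.34 from Merius: +34.1%. Applied ad valorem rate: 0.5% + 34.1% = 34.6%.
Duty = $577,092.28 × 34.6% + 2,762 × $3.79 = $210,141.91.
Line 3 (97.70, Coristan, 2,064 kg, $309,723.84):
Base rate for 97.70 is 15.5% + $3.75/kg.
Origin Coristan qualifies under the Belos–Coristan agreement and 97.70 is covered: preferential rate Free applies instead.
The additional-duty order on 97.70 targets Merius, not Coristan; it does not apply.
Duty = $309,723.84 × 0% = $0.00.
Total = $16,368.77 + $210,141.91 + $0.00 = $226,510.68.

$226,510.68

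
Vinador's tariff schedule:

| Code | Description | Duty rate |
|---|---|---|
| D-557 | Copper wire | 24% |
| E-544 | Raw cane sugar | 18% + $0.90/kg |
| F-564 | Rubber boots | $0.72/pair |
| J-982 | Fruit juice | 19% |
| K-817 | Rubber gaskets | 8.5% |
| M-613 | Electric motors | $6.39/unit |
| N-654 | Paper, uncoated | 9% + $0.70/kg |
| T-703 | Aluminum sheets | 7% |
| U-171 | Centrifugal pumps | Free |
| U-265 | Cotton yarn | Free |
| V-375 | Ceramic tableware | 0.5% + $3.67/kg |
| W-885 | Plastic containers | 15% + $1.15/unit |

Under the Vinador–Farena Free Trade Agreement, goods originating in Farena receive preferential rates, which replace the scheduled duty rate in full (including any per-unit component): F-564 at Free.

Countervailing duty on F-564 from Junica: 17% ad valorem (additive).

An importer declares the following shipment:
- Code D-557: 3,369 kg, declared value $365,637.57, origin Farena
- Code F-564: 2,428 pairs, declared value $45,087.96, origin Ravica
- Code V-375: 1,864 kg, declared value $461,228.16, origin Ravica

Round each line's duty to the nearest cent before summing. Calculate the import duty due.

Line 1 (D-557, Farena, 3,369 kg, $365,637.57):
Base rate for D-557 is 24%.
Origin Farena is the FTA partner but D-557 is not on the preference list; base rate stands.
Duty = $365,637.57 × 24% = $87,753.02.
Line 2 (F-564, Ravica, 2,428 pairs, $45,087.96):
Base rate for F-564 is $0.72/pair.
F-564 has an FTA preferential rate, but origin Ravica is not Farena; base rate stands.
The additional-duty order on F-564 targets Junica, not Ravica; it does not apply.
Duty = 2,428 × $0.72 = $1,748.16.
Line 3 (V-375, Ravica, 1,864 kg, $461,228.16):
Base rate for V-375 is 0.5% + $3.67/kg.
Duty = $461,228.16 × 0.5% + 1,864 × $3.67 = $9,147.02.
Total = $87,753.02 + $1,748.16 + $9,147.02 = $98,648.20.

$98,648.20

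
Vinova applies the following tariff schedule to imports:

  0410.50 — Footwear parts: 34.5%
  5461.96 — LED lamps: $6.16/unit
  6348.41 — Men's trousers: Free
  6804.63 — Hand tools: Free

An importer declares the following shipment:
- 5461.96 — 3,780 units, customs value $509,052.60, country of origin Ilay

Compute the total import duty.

$23,284.80

Line 1 (5461.96, Ilay, 3,780 units, $509,052.60):
Base rate for 5461.96 is $6.16/unit.
Duty = 3,780 × $6.16 = $23,284.80.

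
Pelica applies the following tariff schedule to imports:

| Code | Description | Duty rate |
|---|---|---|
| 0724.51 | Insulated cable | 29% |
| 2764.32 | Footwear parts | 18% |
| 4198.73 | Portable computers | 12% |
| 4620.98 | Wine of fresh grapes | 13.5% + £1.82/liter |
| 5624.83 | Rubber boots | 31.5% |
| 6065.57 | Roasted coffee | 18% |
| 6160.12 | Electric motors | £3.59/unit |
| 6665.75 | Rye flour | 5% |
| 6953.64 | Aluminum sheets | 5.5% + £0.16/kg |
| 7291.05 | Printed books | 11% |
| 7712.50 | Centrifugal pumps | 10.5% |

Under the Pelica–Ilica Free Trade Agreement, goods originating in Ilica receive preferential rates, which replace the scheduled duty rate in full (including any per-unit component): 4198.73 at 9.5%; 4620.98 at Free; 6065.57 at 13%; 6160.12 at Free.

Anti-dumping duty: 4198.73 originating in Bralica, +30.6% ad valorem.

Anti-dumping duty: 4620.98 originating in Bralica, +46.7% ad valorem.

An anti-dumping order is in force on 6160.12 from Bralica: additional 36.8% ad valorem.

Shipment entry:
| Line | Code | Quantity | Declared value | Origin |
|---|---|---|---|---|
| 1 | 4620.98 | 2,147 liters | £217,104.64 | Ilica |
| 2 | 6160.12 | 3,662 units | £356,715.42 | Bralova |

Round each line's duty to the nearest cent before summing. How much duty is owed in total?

£13,146.58

Line 1 (4620.98, Ilica, 2,147 liters, £217,104.64):
Base rate for 4620.98 is 13.5% + £1.82/liter.
Origin Ilica qualifies under the Pelica–Ilica agreement and 4620.98 is covered: preferential rate Free applies instead.
The additional-duty order on 4620.98 targets Bralica, not Ilica; it does not apply.
Duty = £217,104.64 × 0% = £0.00.
Line 2 (6160.12, Bralova, 3,662 units, £356,715.42):
Base rate for 6160.12 is £3.59/unit.
6160.12 has an FTA preferential rate, but origin Bralova is not Ilica; base rate stands.
The additional-duty order on 6160.12 targets Bralica, not Bralova; it does not apply.
Duty = 3,662 × £3.59 = £13,146.58.
Total = £0.00 + £13,146.58 = £13,146.58.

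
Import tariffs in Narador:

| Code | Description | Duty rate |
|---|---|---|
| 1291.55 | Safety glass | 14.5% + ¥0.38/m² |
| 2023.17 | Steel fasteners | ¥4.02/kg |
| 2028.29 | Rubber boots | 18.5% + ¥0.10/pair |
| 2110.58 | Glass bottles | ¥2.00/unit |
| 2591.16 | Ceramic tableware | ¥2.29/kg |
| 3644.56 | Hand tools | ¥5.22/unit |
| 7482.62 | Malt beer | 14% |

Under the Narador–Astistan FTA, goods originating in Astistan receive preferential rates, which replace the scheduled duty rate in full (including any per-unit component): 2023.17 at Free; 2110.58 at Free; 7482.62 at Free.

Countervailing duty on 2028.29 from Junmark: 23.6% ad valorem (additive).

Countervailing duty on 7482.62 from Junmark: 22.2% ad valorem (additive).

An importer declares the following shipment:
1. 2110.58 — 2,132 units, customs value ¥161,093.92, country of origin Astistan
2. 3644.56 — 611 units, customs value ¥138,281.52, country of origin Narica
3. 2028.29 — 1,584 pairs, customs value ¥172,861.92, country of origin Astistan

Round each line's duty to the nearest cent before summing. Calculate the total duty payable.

Line 1 (2110.58, Astistan, 2,132 units, ¥161,093.92):
Base rate for 2110.58 is ¥2.00/unit.
Origin Astistan qualifies under the Narador–Astistan agreement and 2110.58 is covered: preferential rate Free applies instead.
Duty = ¥161,093.92 × 0% = ¥0.00.
Line 2 (3644.56, Narica, 611 units, ¥138,281.52):
Base rate for 3644.56 is ¥5.22/unit.
Duty = 611 × ¥5.22 = ¥3,189.42.
Line 3 (2028.29, Astistan, 1,584 pairs, ¥172,861.92):
Base rate for 2028.29 is 18.5% + ¥0.10/pair.
Origin Astistan is the FTA partner but 2028.29 is not on the preference list; base rate stands.
The additional-duty order on 2028.29 targets Junmark, not Astistan; it does not apply.
Duty = ¥172,861.92 × 18.5% + 1,584 × ¥0.10 = ¥32,137.86.
Total = ¥0.00 + ¥3,189.42 + ¥32,137.86 = ¥35,327.28.

¥35,327.28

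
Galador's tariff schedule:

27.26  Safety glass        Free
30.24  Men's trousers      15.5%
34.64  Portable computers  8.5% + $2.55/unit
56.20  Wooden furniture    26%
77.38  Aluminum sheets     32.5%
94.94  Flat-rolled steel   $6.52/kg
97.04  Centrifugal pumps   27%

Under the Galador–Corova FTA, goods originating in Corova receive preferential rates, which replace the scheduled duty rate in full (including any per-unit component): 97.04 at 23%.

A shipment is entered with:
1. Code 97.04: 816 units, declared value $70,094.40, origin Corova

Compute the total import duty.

$16,121.71

Line 1 (97.04, Corova, 816 units, $70,094.40):
Base rate for 97.04 is 27%.
Origin Corova qualifies under the Galador–Corova agreement and 97.04 is covered: preferential rate 23% applies instead.
Duty = $70,094.40 × 23% = $16,121.71.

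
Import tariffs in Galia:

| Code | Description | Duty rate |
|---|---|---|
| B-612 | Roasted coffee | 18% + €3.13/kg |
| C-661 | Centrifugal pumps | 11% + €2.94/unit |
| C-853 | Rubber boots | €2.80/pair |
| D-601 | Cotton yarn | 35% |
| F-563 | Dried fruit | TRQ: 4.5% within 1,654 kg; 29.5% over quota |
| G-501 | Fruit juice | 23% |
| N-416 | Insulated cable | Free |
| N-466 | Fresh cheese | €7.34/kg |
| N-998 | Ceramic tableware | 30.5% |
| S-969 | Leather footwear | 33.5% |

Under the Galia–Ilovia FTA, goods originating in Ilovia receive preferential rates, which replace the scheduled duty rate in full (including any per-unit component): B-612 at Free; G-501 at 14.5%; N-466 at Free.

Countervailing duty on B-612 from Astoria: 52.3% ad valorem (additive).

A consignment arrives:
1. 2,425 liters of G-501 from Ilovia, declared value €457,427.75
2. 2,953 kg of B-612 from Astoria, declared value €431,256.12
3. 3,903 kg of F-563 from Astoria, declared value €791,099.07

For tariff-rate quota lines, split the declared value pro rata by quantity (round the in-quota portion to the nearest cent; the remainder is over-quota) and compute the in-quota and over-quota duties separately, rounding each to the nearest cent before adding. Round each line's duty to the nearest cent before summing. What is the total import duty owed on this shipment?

€528,304.87

Line 1 (G-501, Ilovia, 2,425 liters, €457,427.75):
Base rate for G-501 is 23%.
Origin Ilovia qualifies under the Galia–Ilovia agreement and G-501 is covered: preferential rate 14.5% applies instead.
Duty = €457,427.75 × 14.5% = €66,327.02.
Line 2 (B-612, Astoria, 2,953 kg, €431,256.12):
Base rate for B-612 is 18% + €3.13/kg.
B-612 has an FTA preferential rate, but origin Astoria is not Ilovia; base rate stands.
Additional duty on B-612 from Astoria: +52.3%. Applied ad valorem rate: 18% + 52.3% = 70.3%.
Duty = €431,256.12 × 70.3% + 2,953 × €3.13 = €312,415.94.
Line 3 (F-563, Astoria, 3,903 kg, €791,099.07):
Code F-563 is under a tariff-rate quota (threshold 1,654 kg). In-quota: 1,654 kg at 4.5%; over-quota: 2,249 kg at 29.5%.
Pro-rata value split: in-quota = €791,099.07 × 1,654/3,903 = €335,249.26; over-quota = €791,099.07 − €335,249.26 = €455,849.81.
In-quota duty = €335,249.26 × 4.5% = €15,086.22. Over-quota duty = €455,849.81 × 29.5% = €134,475.69.
Line duty = €15,086.22 + €134,475.69 = €149,561.91.
Total = €66,327.02 + €312,415.94 + €149,561.91 = €528,304.87.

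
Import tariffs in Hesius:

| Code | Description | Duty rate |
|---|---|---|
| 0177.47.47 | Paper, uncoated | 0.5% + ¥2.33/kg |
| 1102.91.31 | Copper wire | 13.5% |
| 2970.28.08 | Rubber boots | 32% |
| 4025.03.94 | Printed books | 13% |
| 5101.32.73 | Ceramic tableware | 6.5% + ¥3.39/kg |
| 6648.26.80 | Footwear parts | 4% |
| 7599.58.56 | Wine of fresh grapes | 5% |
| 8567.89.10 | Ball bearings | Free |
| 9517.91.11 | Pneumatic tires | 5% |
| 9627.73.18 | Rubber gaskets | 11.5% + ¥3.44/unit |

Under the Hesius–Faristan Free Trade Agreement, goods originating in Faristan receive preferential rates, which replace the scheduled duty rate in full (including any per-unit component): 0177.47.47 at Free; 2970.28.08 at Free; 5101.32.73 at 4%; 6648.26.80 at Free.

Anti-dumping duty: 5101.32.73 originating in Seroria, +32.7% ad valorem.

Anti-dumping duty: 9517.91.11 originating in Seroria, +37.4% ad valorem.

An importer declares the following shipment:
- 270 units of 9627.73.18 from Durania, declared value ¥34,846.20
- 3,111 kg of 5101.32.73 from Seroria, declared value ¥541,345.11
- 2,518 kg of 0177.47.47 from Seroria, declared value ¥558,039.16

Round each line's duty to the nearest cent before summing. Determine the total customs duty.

¥236,346.82

Line 1 (9627.73.18, Durania, 270 units, ¥34,846.20):
Base rate for 9627.73.18 is 11.5% + ¥3.44/unit.
Duty = ¥34,846.20 × 11.5% + 270 × ¥3.44 = ¥4,936.11.
Line 2 (5101.32.73, Seroria, 3,111 kg, ¥541,345.11):
Base rate for 5101.32.73 is 6.5% + ¥3.39/kg.
5101.32.73 has an FTA preferential rate, but origin Seroria is not Faristan; base rate stands.
Additional duty on 5101.32.73 from Seroria: +32.7%. Applied ad valorem rate: 6.5% + 32.7% = 39.2%.
Duty = ¥541,345.11 × 39.2% + 3,111 × ¥3.39 = ¥222,753.57.
Line 3 (0177.47.47, Seroria, 2,518 kg, ¥558,039.16):
Base rate for 0177.47.47 is 0.5% + ¥2.33/kg.
0177.47.47 has an FTA preferential rate, but origin Seroria is not Faristan; base rate stands.
Duty = ¥558,039.16 × 0.5% + 2,518 × ¥2.33 = ¥8,657.14.
Total = ¥4,936.11 + ¥222,753.57 + ¥8,657.14 = ¥236,346.82.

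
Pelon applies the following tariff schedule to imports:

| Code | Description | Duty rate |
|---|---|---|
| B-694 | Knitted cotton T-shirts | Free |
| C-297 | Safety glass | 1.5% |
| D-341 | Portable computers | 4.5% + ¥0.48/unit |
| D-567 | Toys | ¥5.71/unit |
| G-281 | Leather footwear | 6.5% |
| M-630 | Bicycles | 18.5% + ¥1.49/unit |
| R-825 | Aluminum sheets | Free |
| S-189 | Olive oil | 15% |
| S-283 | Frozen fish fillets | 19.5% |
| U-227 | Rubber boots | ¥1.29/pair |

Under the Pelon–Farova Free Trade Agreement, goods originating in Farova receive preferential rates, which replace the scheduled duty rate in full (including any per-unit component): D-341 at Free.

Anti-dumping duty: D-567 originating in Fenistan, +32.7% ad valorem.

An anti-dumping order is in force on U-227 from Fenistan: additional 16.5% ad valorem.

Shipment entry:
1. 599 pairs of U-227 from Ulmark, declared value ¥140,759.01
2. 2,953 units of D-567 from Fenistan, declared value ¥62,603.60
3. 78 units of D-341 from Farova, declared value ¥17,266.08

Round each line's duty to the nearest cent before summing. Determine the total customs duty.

¥38,105.72

Line 1 (U-227, Ulmark, 599 pairs, ¥140,759.01):
Base rate for U-227 is ¥1.29/pair.
The additional-duty order on U-227 targets Fenistan, not Ulmark; it does not apply.
Duty = 599 × ¥1.29 = ¥772.71.
Line 2 (D-567, Fenistan, 2,953 units, ¥62,603.60):
Base rate for D-567 is ¥5.71/unit.
Additional duty on D-567 from Fenistan: +32.7% ad valorem. Applied ad valorem rate = 32.7%.
Duty = ¥62,603.60 × 32.7% + 2,953 × ¥5.71 = ¥37,333.01.
Line 3 (D-341, Farova, 78 units, ¥17,266.08):
Base rate for D-341 is 4.5% + ¥0.48/unit.
Origin Farova qualifies under the Pelon–Farova agreement and D-341 is covered: preferential rate Free applies instead.
Duty = ¥17,266.08 × 0% = ¥0.00.
Total = ¥772.71 + ¥37,333.01 + ¥0.00 = ¥38,105.72.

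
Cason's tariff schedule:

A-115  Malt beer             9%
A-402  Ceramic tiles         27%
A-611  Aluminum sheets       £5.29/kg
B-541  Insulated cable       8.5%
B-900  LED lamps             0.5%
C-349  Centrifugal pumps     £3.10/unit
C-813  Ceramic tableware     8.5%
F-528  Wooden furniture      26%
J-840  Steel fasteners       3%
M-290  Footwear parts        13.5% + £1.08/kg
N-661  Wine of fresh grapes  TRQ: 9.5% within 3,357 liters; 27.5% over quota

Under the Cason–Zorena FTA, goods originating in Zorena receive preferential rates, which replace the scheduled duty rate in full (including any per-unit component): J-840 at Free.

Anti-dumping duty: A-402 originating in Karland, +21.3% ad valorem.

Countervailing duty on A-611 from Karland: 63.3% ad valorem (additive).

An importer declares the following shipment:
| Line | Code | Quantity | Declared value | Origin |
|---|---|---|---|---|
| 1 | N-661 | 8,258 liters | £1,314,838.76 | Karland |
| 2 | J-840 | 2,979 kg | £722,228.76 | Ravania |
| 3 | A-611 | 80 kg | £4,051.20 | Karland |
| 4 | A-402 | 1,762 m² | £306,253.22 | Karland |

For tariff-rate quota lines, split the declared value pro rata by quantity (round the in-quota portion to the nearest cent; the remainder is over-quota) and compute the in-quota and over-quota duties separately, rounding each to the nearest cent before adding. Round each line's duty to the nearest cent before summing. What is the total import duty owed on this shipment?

£437,945.17

Line 1 (N-661, Karland, 8,258 liters, £1,314,838.76):
Code N-661 is under a tariff-rate quota (threshold 3,357 liters). In-quota: 3,357 liters at 9.5%; over-quota: 4,901 liters at 27.5%.
Pro-rata value split: in-quota = £1,314,838.76 × 3,357/8,258 = £534,501.54; over-quota = £1,314,838.76 − £534,501.54 = £780,337.22.
In-quota duty = £534,501.54 × 9.5% = £50,777.65. Over-quota duty = £780,337.22 × 27.5% = £214,592.74.
Line duty = £50,777.65 + £214,592.74 = £265,370.39.
Line 2 (J-840, Ravania, 2,979 kg, £722,228.76):
Base rate for J-840 is 3%.
J-840 has an FTA preferential rate, but origin Ravania is not Zorena; base rate stands.
Duty = £722,228.76 × 3% = £21,666.86.
Line 3 (A-611, Karland, 80 kg, £4,051.20):
Base rate for A-611 is £5.29/kg.
Additional duty on A-611 from Karland: +63.3% ad valorem. Applied ad valorem rate = 63.3%.
Duty = £4,051.20 × 63.3% + 80 × £5.29 = £2,987.61.
Line 4 (A-402, Karland, 1,762 m², £306,253.22):
Base rate for A-402 is 27%.
Additional duty on A-402 from Karland: +21.3%. Applied ad valorem rate: 27% + 21.3% = 48.3%.
Duty = £306,253.22 × 48.3% = £147,920.31.
Total = £265,370.39 + £21,666.86 + £2,987.61 + £147,920.31 = £437,945.17.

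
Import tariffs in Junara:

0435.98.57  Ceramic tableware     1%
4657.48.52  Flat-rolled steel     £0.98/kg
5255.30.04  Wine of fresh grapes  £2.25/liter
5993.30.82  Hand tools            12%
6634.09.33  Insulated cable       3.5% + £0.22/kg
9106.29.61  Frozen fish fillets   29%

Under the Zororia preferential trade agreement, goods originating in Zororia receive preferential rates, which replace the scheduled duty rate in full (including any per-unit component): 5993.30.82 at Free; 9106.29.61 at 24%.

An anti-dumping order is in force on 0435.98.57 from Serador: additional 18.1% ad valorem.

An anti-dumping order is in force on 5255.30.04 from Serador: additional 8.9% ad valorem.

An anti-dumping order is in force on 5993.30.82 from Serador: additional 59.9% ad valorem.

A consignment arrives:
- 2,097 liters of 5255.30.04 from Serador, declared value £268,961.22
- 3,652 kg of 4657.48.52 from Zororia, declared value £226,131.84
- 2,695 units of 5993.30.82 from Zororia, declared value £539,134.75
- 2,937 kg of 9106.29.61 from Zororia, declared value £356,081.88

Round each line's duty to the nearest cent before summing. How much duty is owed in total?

Line 1 (5255.30.04, Serador, 2,097 liters, £268,961.22):
Base rate for 5255.30.04 is £2.25/liter.
Additional duty on 5255.30.04 from Serador: +8.9% ad valorem. Applied ad valorem rate = 8.9%.
Duty = £268,961.22 × 8.9% + 2,097 × £2.25 = £28,655.80.
Line 2 (4657.48.52, Zororia, 3,652 kg, £226,131.84):
Base rate for 4657.48.52 is £0.98/kg.
Origin Zororia is the FTA partner but 4657.48.52 is not on the preference list; base rate stands.
Duty = 3,652 × £0.98 = £3,578.96.
Line 3 (5993.30.82, Zororia, 2,695 units, £539,134.75):
Base rate for 5993.30.82 is 12%.
Origin Zororia qualifies under the Junara–Zororia agreement and 5993.30.82 is covered: preferential rate Free applies instead.
The additional-duty order on 5993.30.82 targets Serador, not Zororia; it does not apply.
Duty = £539,134.75 × 0% = £0.00.
Line 4 (9106.29.61, Zororia, 2,937 kg, £356,081.88):
Base rate for 9106.29.61 is 29%.
Origin Zororia qualifies under the Junara–Zororia agreement and 9106.29.61 is covered: preferential rate 24% applies instead.
Duty = £356,081.88 × 24% = £85,459.65.
Total = £28,655.80 + £3,578.96 + £0.00 + £85,459.65 = £117,694.41.

£117,694.41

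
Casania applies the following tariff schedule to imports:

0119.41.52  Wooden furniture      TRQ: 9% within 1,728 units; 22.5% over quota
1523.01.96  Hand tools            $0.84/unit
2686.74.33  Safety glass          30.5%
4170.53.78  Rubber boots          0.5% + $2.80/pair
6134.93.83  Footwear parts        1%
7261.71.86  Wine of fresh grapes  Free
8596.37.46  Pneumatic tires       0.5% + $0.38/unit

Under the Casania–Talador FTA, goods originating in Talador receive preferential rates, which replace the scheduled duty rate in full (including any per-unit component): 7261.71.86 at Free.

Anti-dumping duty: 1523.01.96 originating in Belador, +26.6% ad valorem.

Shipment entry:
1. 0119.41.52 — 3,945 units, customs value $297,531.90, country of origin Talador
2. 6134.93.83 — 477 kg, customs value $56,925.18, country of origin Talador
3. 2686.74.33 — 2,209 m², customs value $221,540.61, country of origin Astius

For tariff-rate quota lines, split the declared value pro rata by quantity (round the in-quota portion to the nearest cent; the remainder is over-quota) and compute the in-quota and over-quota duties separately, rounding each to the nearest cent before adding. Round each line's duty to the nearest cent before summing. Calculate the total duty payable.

$117,489.84

Line 1 (0119.41.52, Talador, 3,945 units, $297,531.90):
Code 0119.41.52 is under a tariff-rate quota (threshold 1,728 units). In-quota: 1,728 units at 9%; over-quota: 2,217 units at 22.5%.
Pro-rata value split: in-quota = $297,531.90 × 1,728/3,945 = $130,325.76; over-quota = $297,531.90 − $130,325.76 = $167,206.14.
In-quota duty = $130,325.76 × 9% = $11,729.32. Over-quota duty = $167,206.14 × 22.5% = $37,621.38.
Line duty = $11,729.32 + $37,621.38 = $49,350.70.
Line 2 (6134.93.83, Talador, 477 kg, $56,925.18):
Base rate for 6134.93.83 is 1%.
Origin Talador is the FTA partner but 6134.93.83 is not on the preference list; base rate stands.
Duty = $56,925.18 × 1% = $569.25.
Line 3 (2686.74.33, Astius, 2,209 m², $221,540.61):
Base rate for 2686.74.33 is 30.5%.
Duty = $221,540.61 × 30.5% = $67,569.89.
Total = $49,350.70 + $569.25 + $67,569.89 = $117,489.84.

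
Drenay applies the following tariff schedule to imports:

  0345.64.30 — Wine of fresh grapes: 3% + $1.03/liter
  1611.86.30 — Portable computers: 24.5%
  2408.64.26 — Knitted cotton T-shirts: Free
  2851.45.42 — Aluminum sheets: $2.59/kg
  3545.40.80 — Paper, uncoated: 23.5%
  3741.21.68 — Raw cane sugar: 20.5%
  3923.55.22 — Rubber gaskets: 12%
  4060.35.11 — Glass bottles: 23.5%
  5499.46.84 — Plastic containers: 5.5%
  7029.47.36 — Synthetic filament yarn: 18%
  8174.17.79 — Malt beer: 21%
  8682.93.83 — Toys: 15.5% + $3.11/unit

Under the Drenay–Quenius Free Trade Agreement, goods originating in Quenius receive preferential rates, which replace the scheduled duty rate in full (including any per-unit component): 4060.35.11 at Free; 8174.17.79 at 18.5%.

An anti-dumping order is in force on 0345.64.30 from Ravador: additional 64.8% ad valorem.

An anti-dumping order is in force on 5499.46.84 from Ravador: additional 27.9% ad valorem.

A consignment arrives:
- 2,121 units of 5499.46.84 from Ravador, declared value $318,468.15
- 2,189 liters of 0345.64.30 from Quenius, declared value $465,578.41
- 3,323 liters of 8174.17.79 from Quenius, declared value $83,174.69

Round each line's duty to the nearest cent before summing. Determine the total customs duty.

Line 1 (5499.46.84, Ravador, 2,121 units, $318,468.15):
Base rate for 5499.46.84 is 5.5%.
Additional duty on 5499.46.84 from Ravador: +27.9%. Applied ad valorem rate: 5.5% + 27.9% = 33.4%.
Duty = $318,468.15 × 33.4% = $106,368.36.
Line 2 (0345.64.30, Quenius, 2,189 liters, $465,578.41):
Base rate for 0345.64.30 is 3% + $1.03/liter.
Origin Quenius is the FTA partner but 0345.64.30 is not on the preference list; base rate stands.
The additional-duty order on 0345.64.30 targets Ravador, not Quenius; it does not apply.
Duty = $465,578.41 × 3% + 2,189 × $1.03 = $16,222.02.
Line 3 (8174.17.79, Quenius, 3,323 liters, $83,174.69):
Base rate for 8174.17.79 is 21%.
Origin Quenius qualifies under the Drenay–Quenius agreement and 8174.17.79 is covered: preferential rate 18.5% applies instead.
Duty = $83,174.69 × 18.5% = $15,387.32.
Total = $106,368.36 + $16,222.02 + $15,387.32 = $137,977.70.

$137,977.70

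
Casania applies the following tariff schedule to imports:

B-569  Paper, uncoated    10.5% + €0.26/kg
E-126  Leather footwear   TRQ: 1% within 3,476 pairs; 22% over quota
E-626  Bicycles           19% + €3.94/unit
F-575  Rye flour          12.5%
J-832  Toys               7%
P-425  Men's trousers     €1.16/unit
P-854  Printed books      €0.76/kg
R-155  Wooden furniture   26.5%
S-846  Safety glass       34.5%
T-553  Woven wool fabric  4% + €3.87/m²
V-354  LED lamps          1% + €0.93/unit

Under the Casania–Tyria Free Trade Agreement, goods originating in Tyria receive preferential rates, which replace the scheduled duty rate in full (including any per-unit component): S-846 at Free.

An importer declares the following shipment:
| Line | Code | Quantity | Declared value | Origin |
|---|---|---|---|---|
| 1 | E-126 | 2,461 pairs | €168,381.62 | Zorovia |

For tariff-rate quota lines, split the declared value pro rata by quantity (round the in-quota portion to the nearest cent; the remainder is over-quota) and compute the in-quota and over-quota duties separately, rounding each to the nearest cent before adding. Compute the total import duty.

Line 1 (E-126, Zorovia, 2,461 pairs, €168,381.62):
Code E-126 is under a tariff-rate quota (threshold 3,476 pairs). Quantity 2,461 pairs is within the quota, so the in-quota rate 1% applies to the full value.
Duty = €168,381.62 × 1% = €1,683.82.

€1,683.82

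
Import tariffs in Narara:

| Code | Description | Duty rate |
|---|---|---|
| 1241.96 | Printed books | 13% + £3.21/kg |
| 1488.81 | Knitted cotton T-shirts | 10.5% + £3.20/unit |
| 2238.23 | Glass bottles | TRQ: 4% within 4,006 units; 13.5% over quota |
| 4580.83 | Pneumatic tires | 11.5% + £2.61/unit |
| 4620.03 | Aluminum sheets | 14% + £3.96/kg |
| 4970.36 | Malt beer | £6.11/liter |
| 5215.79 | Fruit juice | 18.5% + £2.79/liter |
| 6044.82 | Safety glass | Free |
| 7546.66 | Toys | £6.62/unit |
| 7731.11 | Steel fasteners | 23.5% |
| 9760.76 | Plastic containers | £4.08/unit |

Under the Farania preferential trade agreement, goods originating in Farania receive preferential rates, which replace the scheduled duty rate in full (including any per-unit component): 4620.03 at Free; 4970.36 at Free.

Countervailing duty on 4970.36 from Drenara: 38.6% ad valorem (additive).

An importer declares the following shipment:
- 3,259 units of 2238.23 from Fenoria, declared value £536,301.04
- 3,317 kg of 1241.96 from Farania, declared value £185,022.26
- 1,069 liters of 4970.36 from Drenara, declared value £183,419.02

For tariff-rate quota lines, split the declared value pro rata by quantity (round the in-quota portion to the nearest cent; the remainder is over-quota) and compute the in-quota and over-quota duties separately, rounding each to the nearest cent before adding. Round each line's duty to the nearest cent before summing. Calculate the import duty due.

Line 1 (2238.23, Fenoria, 3,259 units, £536,301.04):
Code 2238.23 is under a tariff-rate quota (threshold 4,006 units). Quantity 3,259 units is within the quota, so the in-quota rate 4% applies to the full value.
Duty = £536,301.04 × 4% = £21,452.04.
Line 2 (1241.96, Farania, 3,317 kg, £185,022.26):
Base rate for 1241.96 is 13% + £3.21/kg.
Origin Farania is the FTA partner but 1241.96 is not on the preference list; base rate stands.
Duty = £185,022.26 × 13% + 3,317 × £3.21 = £34,700.46.
Line 3 (4970.36, Drenara, 1,069 liters, £183,419.02):
Base rate for 4970.36 is £6.11/liter.
4970.36 has an FTA preferential rate, but origin Drenara is not Farania; base rate stands.
Additional duty on 4970.36 from Drenara: +38.6% ad valorem. Applied ad valorem rate = 38.6%.
Duty = £183,419.02 × 38.6% + 1,069 × £6.11 = £77,331.33.
Total = £21,452.04 + £34,700.46 + £77,331.33 = £133,483.83.

£133,483.83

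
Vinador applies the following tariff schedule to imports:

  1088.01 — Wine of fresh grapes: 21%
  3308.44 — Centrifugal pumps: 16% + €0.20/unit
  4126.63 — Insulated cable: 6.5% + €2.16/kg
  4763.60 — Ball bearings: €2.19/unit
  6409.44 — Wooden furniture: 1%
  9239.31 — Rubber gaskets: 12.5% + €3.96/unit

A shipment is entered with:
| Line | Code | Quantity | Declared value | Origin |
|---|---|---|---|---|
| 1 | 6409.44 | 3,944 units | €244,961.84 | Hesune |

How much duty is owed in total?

€2,449.62

Line 1 (6409.44, Hesune, 3,944 units, €244,961.84):
Base rate for 6409.44 is 1%.
Duty = €244,961.84 × 1% = €2,449.62.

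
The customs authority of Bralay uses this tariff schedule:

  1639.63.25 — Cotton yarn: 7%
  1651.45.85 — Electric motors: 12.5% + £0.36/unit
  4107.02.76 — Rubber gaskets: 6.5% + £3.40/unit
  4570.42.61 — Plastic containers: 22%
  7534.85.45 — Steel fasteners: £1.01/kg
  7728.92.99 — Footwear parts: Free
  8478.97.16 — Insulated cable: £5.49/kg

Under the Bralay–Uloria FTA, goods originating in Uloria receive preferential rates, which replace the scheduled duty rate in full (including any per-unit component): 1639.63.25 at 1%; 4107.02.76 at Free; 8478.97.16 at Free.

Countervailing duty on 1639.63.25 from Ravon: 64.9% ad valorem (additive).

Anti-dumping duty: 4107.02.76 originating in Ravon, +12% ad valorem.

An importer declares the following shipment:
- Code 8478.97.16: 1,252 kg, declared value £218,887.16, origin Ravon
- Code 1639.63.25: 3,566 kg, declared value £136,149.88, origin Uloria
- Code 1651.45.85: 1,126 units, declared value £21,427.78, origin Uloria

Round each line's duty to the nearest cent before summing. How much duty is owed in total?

Line 1 (8478.97.16, Ravon, 1,252 kg, £218,887.16):
Base rate for 8478.97.16 is £5.49/kg.
8478.97.16 has an FTA preferential rate, but origin Ravon is not Uloria; base rate stands.
Duty = 1,252 × £5.49 = £6,873.48.
Line 2 (1639.63.25, Uloria, 3,566 kg, £136,149.88):
Base rate for 1639.63.25 is 7%.
Origin Uloria qualifies under the Bralay–Uloria agreement and 1639.63.25 is covered: preferential rate 1% applies instead.
The additional-duty order on 1639.63.25 targets Ravon, not Uloria; it does not apply.
Duty = £136,149.88 × 1% = £1,361.50.
Line 3 (1651.45.85, Uloria, 1,126 units, £21,427.78):
Base rate for 1651.45.85 is 12.5% + £0.36/unit.
Origin Uloria is the FTA partner but 1651.45.85 is not on the preference list; base rate stands.
Duty = £21,427.78 × 12.5% + 1,126 × £0.36 = £3,083.83.
Total = £6,873.48 + £1,361.50 + £3,083.83 = £11,318.81.

£11,318.81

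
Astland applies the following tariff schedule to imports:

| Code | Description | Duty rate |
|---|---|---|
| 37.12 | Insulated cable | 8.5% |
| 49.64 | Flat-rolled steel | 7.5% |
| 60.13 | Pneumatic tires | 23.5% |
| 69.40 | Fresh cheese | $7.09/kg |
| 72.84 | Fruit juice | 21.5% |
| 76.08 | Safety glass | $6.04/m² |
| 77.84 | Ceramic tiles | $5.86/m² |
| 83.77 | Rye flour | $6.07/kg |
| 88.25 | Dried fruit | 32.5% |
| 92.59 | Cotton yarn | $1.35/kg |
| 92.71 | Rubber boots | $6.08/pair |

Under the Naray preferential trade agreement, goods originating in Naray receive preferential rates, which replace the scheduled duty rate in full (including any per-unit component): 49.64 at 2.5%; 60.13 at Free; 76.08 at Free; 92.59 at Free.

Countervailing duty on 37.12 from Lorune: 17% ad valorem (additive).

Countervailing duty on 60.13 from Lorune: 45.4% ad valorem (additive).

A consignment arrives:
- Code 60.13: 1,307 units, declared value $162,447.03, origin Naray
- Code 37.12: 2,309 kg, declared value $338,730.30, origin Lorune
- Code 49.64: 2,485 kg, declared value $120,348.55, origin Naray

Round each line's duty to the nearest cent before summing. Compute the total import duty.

Line 1 (60.13, Naray, 1,307 units, $162,447.03):
Base rate for 60.13 is 23.5%.
Origin Naray qualifies under the Astland–Naray agreement and 60.13 is covered: preferential rate Free applies instead.
The additional-duty order on 60.13 targets Lorune, not Naray; it does not apply.
Duty = $162,447.03 × 0% = $0.00.
Line 2 (37.12, Lorune, 2,309 kg, $338,730.30):
Base rate for 37.12 is 8.5%.
Additional duty on 37.12 from Lorune: +17%. Applied ad valorem rate: 8.5% + 17% = 25.5%.
Duty = $338,730.30 × 25.5% = $86,376.23.
Line 3 (49.64, Naray, 2,485 kg, $120,348.55):
Base rate for 49.64 is 7.5%.
Origin Naray qualifies under the Astland–Naray agreement and 49.64 is covered: preferential rate 2.5% applies instead.
Duty = $120,348.55 × 2.5% = $3,008.71.
Total = $0.00 + $86,376.23 + $3,008.71 = $89,384.94.

$89,384.94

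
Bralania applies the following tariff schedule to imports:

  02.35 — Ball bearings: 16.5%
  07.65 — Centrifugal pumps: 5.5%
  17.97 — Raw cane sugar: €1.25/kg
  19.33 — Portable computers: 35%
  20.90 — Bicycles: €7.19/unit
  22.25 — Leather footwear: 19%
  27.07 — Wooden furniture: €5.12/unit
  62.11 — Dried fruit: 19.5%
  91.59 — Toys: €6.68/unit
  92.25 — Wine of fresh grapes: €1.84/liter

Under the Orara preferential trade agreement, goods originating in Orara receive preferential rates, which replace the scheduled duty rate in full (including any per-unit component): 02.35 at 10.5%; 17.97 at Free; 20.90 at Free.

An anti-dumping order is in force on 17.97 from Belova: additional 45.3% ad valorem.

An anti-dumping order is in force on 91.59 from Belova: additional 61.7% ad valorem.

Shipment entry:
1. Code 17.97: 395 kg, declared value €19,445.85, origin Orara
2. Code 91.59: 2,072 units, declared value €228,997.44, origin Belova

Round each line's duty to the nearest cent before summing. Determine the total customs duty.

€155,132.38

Line 1 (17.97, Orara, 395 kg, €19,445.85):
Base rate for 17.97 is €1.25/kg.
Origin Orara qualifies under the Bralania–Orara agreement and 17.97 is covered: preferential rate Free applies instead.
The additional-duty order on 17.97 targets Belova, not Orara; it does not apply.
Duty = €19,445.85 × 0% = €0.00.
Line 2 (91.59, Belova, 2,072 units, €228,997.44):
Base rate for 91.59 is €6.68/unit.
Additional duty on 91.59 from Belova: +61.7% ad valorem. Applied ad valorem rate = 61.7%.
Duty = €228,997.44 × 61.7% + 2,072 × €6.68 = €155,132.38.
Total = €0.00 + €155,132.38 = €155,132.38.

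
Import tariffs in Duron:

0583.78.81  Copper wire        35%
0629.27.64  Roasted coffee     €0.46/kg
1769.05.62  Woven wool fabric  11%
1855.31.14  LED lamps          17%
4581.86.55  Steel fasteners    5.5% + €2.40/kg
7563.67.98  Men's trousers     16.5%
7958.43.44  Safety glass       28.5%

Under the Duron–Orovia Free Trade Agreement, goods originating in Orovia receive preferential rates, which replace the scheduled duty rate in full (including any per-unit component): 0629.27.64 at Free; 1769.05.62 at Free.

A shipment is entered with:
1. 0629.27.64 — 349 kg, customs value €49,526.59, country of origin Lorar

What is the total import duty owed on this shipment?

Line 1 (0629.27.64, Lorar, 349 kg, €49,526.59):
Base rate for 0629.27.64 is €0.46/kg.
0629.27.64 has an FTA preferential rate, but origin Lorar is not Orovia; base rate stands.
Duty = 349 × €0.46 = €160.54.

€160.54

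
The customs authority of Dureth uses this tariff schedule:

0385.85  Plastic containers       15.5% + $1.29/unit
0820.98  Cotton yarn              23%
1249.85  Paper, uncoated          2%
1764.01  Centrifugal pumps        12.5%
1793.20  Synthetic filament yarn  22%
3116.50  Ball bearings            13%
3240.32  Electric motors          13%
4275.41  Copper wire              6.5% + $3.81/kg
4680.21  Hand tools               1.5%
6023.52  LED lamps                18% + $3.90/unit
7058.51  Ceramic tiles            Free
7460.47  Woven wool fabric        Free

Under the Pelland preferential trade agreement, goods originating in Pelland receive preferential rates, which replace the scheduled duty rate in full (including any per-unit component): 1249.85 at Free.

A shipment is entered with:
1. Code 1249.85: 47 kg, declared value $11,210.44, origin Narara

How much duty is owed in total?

$224.21

Line 1 (1249.85, Narara, 47 kg, $11,210.44):
Base rate for 1249.85 is 2%.
1249.85 has an FTA preferential rate, but origin Narara is not Pelland; base rate stands.
Duty = $11,210.44 × 2% = $224.21.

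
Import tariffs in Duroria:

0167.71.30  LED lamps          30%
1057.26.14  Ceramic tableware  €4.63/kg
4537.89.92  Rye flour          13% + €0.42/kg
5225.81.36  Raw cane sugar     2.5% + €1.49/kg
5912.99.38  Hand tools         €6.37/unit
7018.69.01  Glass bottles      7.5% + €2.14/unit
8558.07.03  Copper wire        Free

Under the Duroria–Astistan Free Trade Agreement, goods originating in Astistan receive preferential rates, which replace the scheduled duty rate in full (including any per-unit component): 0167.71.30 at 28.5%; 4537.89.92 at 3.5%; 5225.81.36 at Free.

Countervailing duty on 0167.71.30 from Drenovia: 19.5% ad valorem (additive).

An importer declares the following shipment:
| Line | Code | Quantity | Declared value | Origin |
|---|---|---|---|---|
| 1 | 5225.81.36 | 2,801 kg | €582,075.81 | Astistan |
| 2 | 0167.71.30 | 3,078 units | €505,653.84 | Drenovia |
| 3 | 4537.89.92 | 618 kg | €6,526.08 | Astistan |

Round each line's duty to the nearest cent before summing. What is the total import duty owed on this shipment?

Line 1 (5225.81.36, Astistan, 2,801 kg, €582,075.81):
Base rate for 5225.81.36 is 2.5% + €1.49/kg.
Origin Astistan qualifies under the Duroria–Astistan agreement and 5225.81.36 is covered: preferential rate Free applies instead.
Duty = €582,075.81 × 0% = €0.00.
Line 2 (0167.71.30, Drenovia, 3,078 units, €505,653.84):
Base rate for 0167.71.30 is 30%.
0167.71.30 has an FTA preferential rate, but origin Drenovia is not Astistan; base rate stands.
Additional duty on 0167.71.30 from Drenovia: +19.5%. Applied ad valorem rate: 30% + 19.5% = 49.5%.
Duty = €505,653.84 × 49.5% = €250,298.65.
Line 3 (4537.89.92, Astistan, 618 kg, €6,526.08):
Base rate for 4537.89.92 is 13% + €0.42/kg.
Origin Astistan qualifies under the Duroria–Astistan agreement and 4537.89.92 is covered: preferential rate 3.5% applies instead.
Duty = €6,526.08 × 3.5% = €228.41.
Total = €0.00 + €250,298.65 + €228.41 = €250,527.06.

€250,527.06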